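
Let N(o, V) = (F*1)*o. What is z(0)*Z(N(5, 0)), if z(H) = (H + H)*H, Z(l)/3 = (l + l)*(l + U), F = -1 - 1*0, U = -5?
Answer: 0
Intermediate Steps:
F = -1 (F = -1 + 0 = -1)
N(o, V) = -o (N(o, V) = (-1*1)*o = -o)
Z(l) = 6*l*(-5 + l) (Z(l) = 3*((l + l)*(l - 5)) = 3*((2*l)*(-5 + l)) = 3*(2*l*(-5 + l)) = 6*l*(-5 + l))
z(H) = 2*H**2 (z(H) = (2*H)*H = 2*H**2)
z(0)*Z(N(5, 0)) = (2*0**2)*(6*(-1*5)*(-5 - 1*5)) = (2*0)*(6*(-5)*(-5 - 5)) = 0*(6*(-5)*(-10)) = 0*300 = 0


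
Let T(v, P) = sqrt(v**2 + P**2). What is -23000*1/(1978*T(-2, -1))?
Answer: -100*sqrt(5)/43 ≈ -5.2002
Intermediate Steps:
T(v, P) = sqrt(P**2 + v**2)
-23000*1/(1978*T(-2, -1)) = -23000*1/(1978*sqrt((-1)**2 + (-2)**2)) = -23000*1/(1978*sqrt(1 + 4)) = -23000*sqrt(5)/9890 = -100*sqrt(5)/43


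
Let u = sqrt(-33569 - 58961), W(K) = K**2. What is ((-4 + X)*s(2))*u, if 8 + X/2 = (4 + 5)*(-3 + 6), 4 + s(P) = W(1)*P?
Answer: -68*I*sqrt(92530) ≈ -20685.0*I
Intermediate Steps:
s(P) = -4 + P (s(P) = -4 + 1**2*P = -4 + 1*P = -4 + P)
X = 38 (X = -16 + 2*((4 + 5)*(-3 + 6)) = -16 + 2*(9*3) = -16 + 2*27 = -16 + 54 = 38)
u = I*sqrt(92530) (u = sqrt(-92530) = I*sqrt(92530) ≈ 304.19*I)
((-4 + X)*s(2))*u = ((-4 + 38)*(-4 + 2))*(I*sqrt(92530)) = (34*(-2))*(I*sqrt(92530)) = -68*I*sqrt(92530)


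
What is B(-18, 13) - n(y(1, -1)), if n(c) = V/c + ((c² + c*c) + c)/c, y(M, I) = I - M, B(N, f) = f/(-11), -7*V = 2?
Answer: 129/77 ≈ 1.6753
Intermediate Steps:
V = -2/7 (V = -⅐*2 = -2/7 ≈ -0.28571)
B(N, f) = -f/11 (B(N, f) = f*(-1/11) = -f/11)
n(c) = -2/(7*c) + (c + 2*c²)/c (n(c) = -2/(7*c) + ((c² + c*c) + c)/c = -2/(7*c) + ((c² + c²) + c)/c = -2/(7*c) + (2*c² + c)/c = -2/(7*c) + (c + 2*c²)/c)
B(-18, 13) - n(y(1, -1)) = -1/11*13 - (1 + 2*(-1 - 1*1) - 2/(7*(-1 - 1*1))) = -13/11 - (1 + 2*(-1 - 1) - 2/(7*(-1 - 1))) = -13/11 - (1 + 2*(-2) - 2/7/(-2)) = -13/11 - (1 - 4 - 2/7*(-½)) = -13/11 - (1 - 4 + ⅐) = -13/11 - 1*(-20/7) = -13/11 + 20/7 = 129/77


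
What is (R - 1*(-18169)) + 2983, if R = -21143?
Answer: 9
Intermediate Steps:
(R - 1*(-18169)) + 2983 = (-21143 - 1*(-18169)) + 2983 = (-21143 + 18169) + 2983 = -2974 + 2983 = 9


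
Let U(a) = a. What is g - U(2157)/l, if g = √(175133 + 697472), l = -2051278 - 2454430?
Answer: 2157/4505708 + √872605 ≈ 934.13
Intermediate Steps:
l = -4505708
g = √872605 ≈ 934.13
g - U(2157)/l = √872605 - 2157/(-4505708) = √872605 - 2157*(-1)/4505708 = √872605 - 1*(-2157/4505708) = √872605 + 2157/4505708 = 2157/4505708 + √872605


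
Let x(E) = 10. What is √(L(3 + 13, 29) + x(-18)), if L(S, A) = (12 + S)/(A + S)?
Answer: √2390/15 ≈ 3.2592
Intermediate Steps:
L(S, A) = (12 + S)/(A + S)
√(L(3 + 13, 29) + x(-18)) = √((12 + (3 + 13))/(29 + (3 + 13)) + 10) = √((12 + 16)/(29 + 16) + 10) = √(28/45 + 10) = √(478/45) = √2390/15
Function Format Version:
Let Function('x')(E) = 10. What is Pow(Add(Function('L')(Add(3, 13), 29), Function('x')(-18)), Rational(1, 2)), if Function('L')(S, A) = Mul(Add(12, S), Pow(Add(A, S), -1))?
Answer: Mul(Rational(1, 15), Pow(2390, Rational(1, 2))) ≈ 3.2592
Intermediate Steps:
Function('L')(S, A) = Mul(Pow(Add(A, S), -1), Add(12, S))
Pow(Add(Function('L')(Add(3, 13), 29), Function('x')(-18)), Rational(1, 2)) = Pow(Add(Mul(Pow(Add(29, Add(3, 13)), -1), Add(12, Add(3, 13))), 10), Rational(1, 2)) = Pow(Add(Mul(Pow(Add(29, 16), -1), Add(12, 16)), 10), Rational(1, 2)) = Pow(Add(Mul(Pow(45, -1), 28), 10), Rational(1, 2)) = Pow(Add(Mul(Rational(1, 45), 28), 10), Rational(1, 2)) = Pow(Add(Rational(28, 45), 10), Rational(1, 2)) = Pow(Rational(478, 45), Rational(1, 2)) = Mul(Rational(1, 15), Pow(2390, Rational(1, 2)))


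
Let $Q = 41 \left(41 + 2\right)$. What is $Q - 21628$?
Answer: $-19865$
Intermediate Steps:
$Q = 1763$ ($Q = 41 \cdot 43 = 1763$)
$Q - 21628 = 1763 - 21628 = -19865$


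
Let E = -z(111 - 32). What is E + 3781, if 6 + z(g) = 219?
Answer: 3568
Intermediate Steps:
z(g) = 213 (z(g) = -6 + 219 = 213)
E = -213 (E = -1*213 = -213)
E + 3781 = -213 + 3781 = 3568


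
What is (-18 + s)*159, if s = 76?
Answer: 9222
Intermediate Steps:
(-18 + s)*159 = (-18 + 76)*159 = 58*159 = 9222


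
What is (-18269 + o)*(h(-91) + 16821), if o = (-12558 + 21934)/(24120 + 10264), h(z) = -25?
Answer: -659402478020/2149 ≈ -3.0684e+8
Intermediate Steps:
o = 586/2149 (o = 9376/34384 = 9376*(1/34384) = 586/2149 ≈ 0.27269)
(-18269 + o)*(h(-91) + 16821) = (-18269 + 586/2149)*(-25 + 16821) = -39259495/2149*16796 = -659402478020/2149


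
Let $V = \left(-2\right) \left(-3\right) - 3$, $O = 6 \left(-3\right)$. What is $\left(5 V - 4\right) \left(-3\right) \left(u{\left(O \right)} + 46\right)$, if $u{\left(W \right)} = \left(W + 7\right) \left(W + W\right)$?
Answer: $-14586$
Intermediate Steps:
$O = -18$
$u{\left(W \right)} = 2 W \left(7 + W\right)$ ($u{\left(W \right)} = \left(7 + W\right) 2 W = 2 W \left(7 + W\right)$)
$V = 3$ ($V = 6 - 3 = 3$)
$\left(5 V - 4\right) \left(-3\right) \left(u{\left(O \right)} + 46\right) = \left(5 \cdot 3 - 4\right) \left(-3\right) \left(2 \left(-18\right) \left(7 - 18\right) + 46\right) = \left(15 - 4\right) \left(-3\right) \left(2 \left(-18\right) \left(-11\right) + 46\right) = 11 \left(-3\right) \left(396 + 46\right) = \left(-33\right) 442 = -14586$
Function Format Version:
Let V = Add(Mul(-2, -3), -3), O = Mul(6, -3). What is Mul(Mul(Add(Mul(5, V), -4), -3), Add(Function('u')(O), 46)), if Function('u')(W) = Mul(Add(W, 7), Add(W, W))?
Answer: -14586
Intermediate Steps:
O = -18
Function('u')(W) = Mul(2, W, Add(7, W)) (Function('u')(W) = Mul(Add(7, W), Mul(2, W)) = Mul(2, W, Add(7, W)))
V = 3 (V = Add(6, -3) = 3)
Mul(Mul(Add(Mul(5, V), -4), -3), Add(Function('u')(O), 46)) = Mul(Mul(Add(Mul(5, 3), -4), -3), Add(Mul(2, -18, Add(7, -18)), 46)) = Mul(Mul(Add(15, -4), -3), Add(Mul(2, -18, -11), 46)) = Mul(Mul(11, -3), Add(396, 46)) = Mul(-33, 442) = -14586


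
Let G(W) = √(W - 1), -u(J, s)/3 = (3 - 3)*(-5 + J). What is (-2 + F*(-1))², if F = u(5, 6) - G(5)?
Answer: 0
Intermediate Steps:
u(J, s) = 0 (u(J, s) = -3*(3 - 3)*(-5 + J) = -0*(-5 + J) = -3*0 = 0)
G(W) = √(-1 + W)
F = -2 (F = 0 - √(-1 + 5) = 0 - √4 = 0 - 1*2 = 0 - 2 = -2)
(-2 + F*(-1))² = (-2 - 2*(-1))² = (-2 + 2)² = 0² = 0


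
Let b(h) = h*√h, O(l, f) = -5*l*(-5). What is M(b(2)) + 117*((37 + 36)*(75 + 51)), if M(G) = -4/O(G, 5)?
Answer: 1076166 - √2/25 ≈ 1.0762e+6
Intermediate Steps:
O(l, f) = 25*l
b(h) = h^(3/2)
M(G) = -4/(25*G) (M(G) = -4*1/(25*G) = -4/(25*G))
M(b(2)) + 117*((37 + 36)*(75 + 51)) = -4*√2/4/25 + 117*((37 + 36)*(75 + 51)) = -4*√2/4/25 + 117*(73*126) = -√2/25 + 117*9198 = -√2/25 + 1076166 = 1076166 - √2/25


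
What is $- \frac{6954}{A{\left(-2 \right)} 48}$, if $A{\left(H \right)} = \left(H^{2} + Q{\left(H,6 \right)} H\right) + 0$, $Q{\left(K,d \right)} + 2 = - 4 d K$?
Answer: $\frac{1159}{704} \approx 1.6463$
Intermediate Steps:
$Q{\left(K,d \right)} = -2 - 4 K d$ ($Q{\left(K,d \right)} = -2 + - 4 d K = -2 - 4 K d$)
$A{\left(H \right)} = H^{2} + H \left(-2 - 24 H\right)$ ($A{\left(H \right)} = \left(H^{2} + \left(-2 - 4 H 6\right) H\right) + 0 = \left(H^{2} + \left(-2 - 24 H\right) H\right) + 0 = \left(H^{2} + H \left(-2 - 24 H\right)\right) + 0 = H^{2} + H \left(-2 - 24 H\right)$)
$- \frac{6954}{A{\left(-2 \right)} 48} = - \frac{6954}{\left(-1\right) \left(-2\right) \left(2 + 23 \left(-2\right)\right) 48} = - \frac{6954}{\left(-1\right) \left(-2\right) \left(2 - 46\right) 48} = - \frac{6954}{\left(-1\right) \left(-2\right) \left(-44\right) 48} = - \frac{6954}{\left(-88\right) 48} = - \frac{6954}{-4224} = \left(-6954\right) \left(- \frac{1}{4224}\right) = \frac{1159}{704}$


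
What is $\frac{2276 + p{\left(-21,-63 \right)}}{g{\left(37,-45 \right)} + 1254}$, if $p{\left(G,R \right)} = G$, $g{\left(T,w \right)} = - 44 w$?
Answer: $\frac{205}{294} \approx 0.69728$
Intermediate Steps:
$\frac{2276 + p{\left(-21,-63 \right)}}{g{\left(37,-45 \right)} + 1254} = \frac{2276 - 21}{\left(-44\right) \left(-45\right) + 1254} = \frac{2255}{1980 + 1254} = \frac{2255}{3234} = 2255 \cdot \frac{1}{3234} = \frac{205}{294}$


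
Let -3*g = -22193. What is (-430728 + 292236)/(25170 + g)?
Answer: -415476/97703 ≈ -4.2524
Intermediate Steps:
g = 22193/3 (g = -1/3*(-22193) = 22193/3 ≈ 7397.7)
(-430728 + 292236)/(25170 + g) = (-430728 + 292236)/(25170 + 22193/3) = -138492/97703/3 = -138492*3/97703 = -415476/97703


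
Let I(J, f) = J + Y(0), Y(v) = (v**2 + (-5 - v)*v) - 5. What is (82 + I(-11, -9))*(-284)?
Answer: -18744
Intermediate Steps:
Y(v) = -5 + v**2 + v*(-5 - v) (Y(v) = (v**2 + v*(-5 - v)) - 5 = -5 + v**2 + v*(-5 - v))
I(J, f) = -5 + J (I(J, f) = J + (-5 - 5*0) = J + (-5 + 0) = J - 5 = -5 + J)
(82 + I(-11, -9))*(-284) = (82 + (-5 - 11))*(-284) = (82 - 16)*(-284) = 66*(-284) = -18744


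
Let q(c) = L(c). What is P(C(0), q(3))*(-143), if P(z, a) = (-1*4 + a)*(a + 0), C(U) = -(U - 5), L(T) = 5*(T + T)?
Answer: -111540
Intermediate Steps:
L(T) = 10*T (L(T) = 5*(2*T) = 10*T)
q(c) = 10*c
C(U) = 5 - U (C(U) = -(-5 + U) = 5 - U)
P(z, a) = a*(-4 + a) (P(z, a) = (-4 + a)*a = a*(-4 + a))
P(C(0), q(3))*(-143) = ((10*3)*(-4 + 10*3))*(-143) = (30*(-4 + 30))*(-143) = (30*26)*(-143) = 780*(-143) = -111540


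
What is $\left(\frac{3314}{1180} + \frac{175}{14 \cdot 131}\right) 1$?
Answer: $\frac{112221}{38645} \approx 2.9039$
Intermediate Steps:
$\left(\frac{3314}{1180} + \frac{175}{14 \cdot 131}\right) 1 = \left(3314 \cdot \frac{1}{1180} + \frac{175}{1834}\right) 1 = \left(\frac{1657}{590} + 175 \cdot \frac{1}{1834}\right) 1 = \left(\frac{1657}{590} + \frac{25}{262}\right) 1 = \frac{112221}{38645} \cdot 1 = \frac{112221}{38645}$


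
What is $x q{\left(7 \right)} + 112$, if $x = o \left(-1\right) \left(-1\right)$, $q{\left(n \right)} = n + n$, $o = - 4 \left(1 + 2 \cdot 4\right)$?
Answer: $-392$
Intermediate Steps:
$o = -36$ ($o = - 4 \left(1 + 8\right) = \left(-4\right) 9 = -36$)
$q{\left(n \right)} = 2 n$
$x = -36$ ($x = \left(-36\right) \left(-1\right) \left(-1\right) = 36 \left(-1\right) = -36$)
$x q{\left(7 \right)} + 112 = - 36 \cdot 2 \cdot 7 + 112 = \left(-36\right) 14 + 112 = -504 + 112 = -392$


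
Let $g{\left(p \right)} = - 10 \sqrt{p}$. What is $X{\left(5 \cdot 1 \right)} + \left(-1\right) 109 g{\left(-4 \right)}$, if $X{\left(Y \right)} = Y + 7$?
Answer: $12 + 2180 i \approx 12.0 + 2180.0 i$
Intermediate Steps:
$X{\left(Y \right)} = 7 + Y$
$X{\left(5 \cdot 1 \right)} + \left(-1\right) 109 g{\left(-4 \right)} = \left(7 + 5 \cdot 1\right) + \left(-1\right) 109 \left(- 10 \sqrt{-4}\right) = \left(7 + 5\right) - 109 \left(- 10 \cdot 2 i\right) = 12 - 109 \left(- 20 i\right) = 12 + 2180 i$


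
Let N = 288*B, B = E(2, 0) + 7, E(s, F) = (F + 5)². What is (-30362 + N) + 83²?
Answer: -14257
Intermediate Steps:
E(s, F) = (5 + F)²
B = 32 (B = (5 + 0)² + 7 = 5² + 7 = 25 + 7 = 32)
N = 9216 (N = 288*32 = 9216)
(-30362 + N) + 83² = (-30362 + 9216) + 83² = -21146 + 6889 = -14257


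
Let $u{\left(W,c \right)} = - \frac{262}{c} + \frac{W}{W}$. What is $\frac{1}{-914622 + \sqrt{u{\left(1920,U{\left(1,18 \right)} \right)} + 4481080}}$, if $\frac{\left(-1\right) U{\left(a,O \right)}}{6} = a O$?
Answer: $- \frac{49389588}{45172561777231} - \frac{3 \sqrt{1451871030}}{45172561777231} \approx -1.0959 \cdot 10^{-6}$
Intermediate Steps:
$U{\left(a,O \right)} = - 6 O a$ ($U{\left(a,O \right)} = - 6 a O = - 6 O a$)
$u{\left(W,c \right)} = 1 - \frac{262}{c}$ ($u{\left(W,c \right)} = - \frac{262}{c} + 1 = 1 - \frac{262}{c}$)
$\frac{1}{-914622 + \sqrt{u{\left(1920,U{\left(1,18 \right)} \right)} + 4481080}} = \frac{1}{-914622 + \sqrt{\frac{-262 - 108 \cdot 1}{\left(-6\right) 18 \cdot 1} + 4481080}} = \frac{1}{-914622 + \sqrt{\frac{-262 - 108}{-108} + 4481080}} = \frac{1}{-914622 + \sqrt{\left(- \frac{1}{108}\right) \left(-370\right) + 4481080}} = \frac{1}{-914622 + \sqrt{\frac{185}{54} + 4481080}} = \frac{1}{-914622 + \sqrt{\frac{241978505}{54}}} = \frac{1}{-914622 + \frac{\sqrt{1451871030}}{18}}$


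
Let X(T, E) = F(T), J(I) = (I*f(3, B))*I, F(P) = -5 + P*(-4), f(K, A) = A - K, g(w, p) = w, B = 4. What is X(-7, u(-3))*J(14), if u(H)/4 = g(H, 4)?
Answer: 4508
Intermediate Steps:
F(P) = -5 - 4*P
J(I) = I² (J(I) = (I*(4 - 1*3))*I = (I*(4 - 3))*I = (I*1)*I = I*I = I²)
u(H) = 4*H
X(T, E) = -5 - 4*T
X(-7, u(-3))*J(14) = (-5 - 4*(-7))*14² = (-5 + 28)*196 = 23*196 = 4508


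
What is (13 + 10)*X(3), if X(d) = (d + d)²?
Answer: 828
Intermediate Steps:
X(d) = 4*d² (X(d) = (2*d)² = 4*d²)
(13 + 10)*X(3) = (13 + 10)*(4*3²) = 23*(4*9) = 23*36 = 828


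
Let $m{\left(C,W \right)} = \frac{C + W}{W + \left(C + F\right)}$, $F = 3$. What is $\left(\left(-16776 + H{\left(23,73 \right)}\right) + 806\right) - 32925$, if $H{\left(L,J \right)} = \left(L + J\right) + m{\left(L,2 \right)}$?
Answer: $- \frac{1366347}{28} \approx -48798.0$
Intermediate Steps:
$m{\left(C,W \right)} = \frac{C + W}{3 + C + W}$ ($m{\left(C,W \right)} = \frac{C + W}{W + \left(C + 3\right)} = \frac{C + W}{W + \left(3 + C\right)} = \frac{C + W}{3 + C + W}$)
$H{\left(L,J \right)} = J + L + \frac{2 + L}{5 + L}$ ($H{\left(L,J \right)} = \left(L + J\right) + \frac{L + 2}{3 + L + 2} = \left(J + L\right) + \frac{2 + L}{5 + L} = J + L + \frac{2 + L}{5 + L}$)
$\left(\left(-16776 + H{\left(23,73 \right)}\right) + 806\right) - 32925 = \left(\left(-16776 + \frac{2 + 23 + \left(5 + 23\right) \left(73 + 23\right)}{5 + 23}\right) + 806\right) - 32925 = \left(\left(-16776 + \frac{2 + 23 + 28 \cdot 96}{28}\right) + 806\right) - 32925 = \left(\left(-16776 + \frac{2 + 23 + 2688}{28}\right) + 806\right) - 32925 = \left(\left(-16776 + \frac{1}{28} \cdot 2713\right) + 806\right) - 32925 = \left(\left(-16776 + \frac{2713}{28}\right) + 806\right) - 32925 = \left(- \frac{467015}{28} + 806\right) - 32925 = - \frac{444447}{28} - 32925 = - \frac{1366347}{28}$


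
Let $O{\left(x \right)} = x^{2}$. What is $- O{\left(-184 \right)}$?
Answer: $-33856$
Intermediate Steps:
$- O{\left(-184 \right)} = - \left(-184\right)^{2} = \left(-1\right) 33856 = -33856$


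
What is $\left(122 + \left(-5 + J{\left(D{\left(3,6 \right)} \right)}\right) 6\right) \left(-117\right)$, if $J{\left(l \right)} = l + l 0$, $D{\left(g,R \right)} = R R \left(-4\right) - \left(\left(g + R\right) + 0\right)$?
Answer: $96642$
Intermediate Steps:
$D{\left(g,R \right)} = - R - g - 4 R^{2}$ ($D{\left(g,R \right)} = R^{2} \left(-4\right) - \left(\left(R + g\right) + 0\right) = - 4 R^{2} - \left(R + g\right) = - R - g - 4 R^{2}$)
$J{\left(l \right)} = l$ ($J{\left(l \right)} = l + 0 = l$)
$\left(122 + \left(-5 + J{\left(D{\left(3,6 \right)} \right)}\right) 6\right) \left(-117\right) = \left(122 + \left(-5 - \left(9 + 144\right)\right) 6\right) \left(-117\right) = \left(122 + \left(-5 - 153\right) 6\right) \left(-117\right) = \left(122 - 948\right) \left(-117\right) = \left(-826\right) \left(-117\right) = 96642$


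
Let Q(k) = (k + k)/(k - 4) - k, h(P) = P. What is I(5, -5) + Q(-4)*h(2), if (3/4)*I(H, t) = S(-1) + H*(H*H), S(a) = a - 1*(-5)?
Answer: 182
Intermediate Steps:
S(a) = 5 + a (S(a) = a + 5 = 5 + a)
I(H, t) = 16/3 + 4*H³/3 (I(H, t) = 4*((5 - 1) + H*(H*H))/3 = 4*(4 + H*H²)/3 = 4*(4 + H³)/3 = 16/3 + 4*H³/3)
Q(k) = -k + 2*k/(-4 + k) (Q(k) = (2*k)/(-4 + k) - k = 2*k/(-4 + k) - k = -k + 2*k/(-4 + k))
I(5, -5) + Q(-4)*h(2) = (16/3 + (4/3)*5³) - 4*(6 - 1*(-4))/(-4 - 4)*2 = (16/3 + (4/3)*125) - 4*(6 + 4)/(-8)*2 = (16/3 + 500/3) - 4*(-⅛)*10*2 = 172 + 5*2 = 172 + 10 = 182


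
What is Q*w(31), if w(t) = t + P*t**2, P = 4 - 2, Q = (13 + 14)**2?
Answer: 1423737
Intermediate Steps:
Q = 729 (Q = 27**2 = 729)
P = 2
w(t) = t + 2*t**2
Q*w(31) = 729*(31*(1 + 2*31)) = 729*(31*(1 + 62)) = 729*(31*63) = 729*1953 = 1423737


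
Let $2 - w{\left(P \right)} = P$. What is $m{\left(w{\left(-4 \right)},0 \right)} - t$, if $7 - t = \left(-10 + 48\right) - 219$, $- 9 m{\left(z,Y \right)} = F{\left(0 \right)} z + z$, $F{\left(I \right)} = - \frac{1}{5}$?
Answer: $- \frac{2828}{15} \approx -188.53$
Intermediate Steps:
$w{\left(P \right)} = 2 - P$
$F{\left(I \right)} = - \frac{1}{5}$ ($F{\left(I \right)} = \left(-1\right) \frac{1}{5} = - \frac{1}{5}$)
$m{\left(z,Y \right)} = - \frac{4 z}{45}$ ($m{\left(z,Y \right)} = - \frac{- \frac{z}{5} + z}{9} = - \frac{\frac{4}{5} z}{9} = - \frac{4 z}{45}$)
$t = 188$ ($t = 7 - \left(\left(-10 + 48\right) - 219\right) = 7 - \left(38 - 219\right) = 7 - -181 = 7 + 181 = 188$)
$m{\left(w{\left(-4 \right)},0 \right)} - t = - \frac{4 \left(2 - -4\right)}{45} - 188 = - \frac{4 \left(2 + 4\right)}{45} - 188 = \left(- \frac{4}{45}\right) 6 - 188 = - \frac{8}{15} - 188 = - \frac{2828}{15}$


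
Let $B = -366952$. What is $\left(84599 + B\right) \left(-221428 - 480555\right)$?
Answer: $198207005999$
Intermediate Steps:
$\left(84599 + B\right) \left(-221428 - 480555\right) = \left(84599 - 366952\right) \left(-221428 - 480555\right) = \left(-282353\right) \left(-701983\right) = 198207005999$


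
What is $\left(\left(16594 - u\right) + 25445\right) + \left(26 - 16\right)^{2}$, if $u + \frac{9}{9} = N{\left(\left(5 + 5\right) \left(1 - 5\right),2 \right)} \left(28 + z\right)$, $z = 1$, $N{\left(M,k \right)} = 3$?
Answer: $42053$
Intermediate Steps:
$u = 86$ ($u = -1 + 3 \left(28 + 1\right) = -1 + 3 \cdot 29 = -1 + 87 = 86$)
$\left(\left(16594 - u\right) + 25445\right) + \left(26 - 16\right)^{2} = \left(\left(16594 - 86\right) + 25445\right) + \left(26 - 16\right)^{2} = \left(\left(16594 - 86\right) + 25445\right) + 10^{2} = \left(16508 + 25445\right) + 100 = 41953 + 100 = 42053$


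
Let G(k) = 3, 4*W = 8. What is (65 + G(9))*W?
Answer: 136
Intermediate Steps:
W = 2 (W = (1/4)*8 = 2)
(65 + G(9))*W = (65 + 3)*2 = 68*2 = 136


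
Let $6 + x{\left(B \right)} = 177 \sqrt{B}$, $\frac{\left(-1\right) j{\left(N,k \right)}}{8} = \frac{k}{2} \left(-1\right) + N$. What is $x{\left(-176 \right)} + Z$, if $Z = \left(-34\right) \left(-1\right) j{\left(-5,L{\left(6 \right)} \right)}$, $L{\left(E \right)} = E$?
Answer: $2170 + 708 i \sqrt{11} \approx 2170.0 + 2348.2 i$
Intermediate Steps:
$j{\left(N,k \right)} = - 8 N + 4 k$ ($j{\left(N,k \right)} = - 8 \left(\frac{k}{2} \left(-1\right) + N\right) = - 8 \left(- \frac{k}{2} + N\right) = - 8 \left(N - \frac{k}{2}\right) = - 8 N + 4 k$)
$x{\left(B \right)} = -6 + 177 \sqrt{B}$
$Z = 2176$ ($Z = \left(-34\right) \left(-1\right) \left(\left(-8\right) \left(-5\right) + 4 \cdot 6\right) = 34 \left(40 + 24\right) = 34 \cdot 64 = 2176$)
$x{\left(-176 \right)} + Z = \left(-6 + 177 \sqrt{-176}\right) + 2176 = \left(-6 + 177 \cdot 4 i \sqrt{11}\right) + 2176 = \left(-6 + 708 i \sqrt{11}\right) + 2176 = 2170 + 708 i \sqrt{11}$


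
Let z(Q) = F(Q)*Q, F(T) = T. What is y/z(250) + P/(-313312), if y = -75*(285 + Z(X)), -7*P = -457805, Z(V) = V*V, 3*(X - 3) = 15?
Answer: -860194037/1370740000 ≈ -0.62754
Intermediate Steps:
X = 8 (X = 3 + (⅓)*15 = 3 + 5 = 8)
Z(V) = V²
P = 457805/7 (P = -⅐*(-457805) = 457805/7 ≈ 65401.)
z(Q) = Q² (z(Q) = Q*Q = Q²)
y = -26175 (y = -75*(285 + 8²) = -75*(285 + 64) = -75*349 = -26175)
y/z(250) + P/(-313312) = -26175/(250²) + (457805/7)/(-313312) = -26175/62500 + (457805/7)*(-1/313312) = -26175*1/62500 - 457805/2193184 = -1047/2500 - 457805/2193184 = -860194037/1370740000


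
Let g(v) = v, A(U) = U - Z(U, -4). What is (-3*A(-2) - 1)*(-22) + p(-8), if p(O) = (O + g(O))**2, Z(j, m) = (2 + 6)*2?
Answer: -910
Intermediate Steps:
Z(j, m) = 16 (Z(j, m) = 8*2 = 16)
A(U) = -16 + U (A(U) = U - 1*16 = U - 16 = -16 + U)
p(O) = 4*O**2 (p(O) = (O + O)**2 = (2*O)**2 = 4*O**2)
(-3*A(-2) - 1)*(-22) + p(-8) = (-3*(-16 - 2) - 1)*(-22) + 4*(-8)**2 = (-3*(-18) - 1)*(-22) + 4*64 = (54 - 1)*(-22) + 256 = 53*(-22) + 256 = -1166 + 256 = -910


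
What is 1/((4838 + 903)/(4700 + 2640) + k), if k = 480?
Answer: 7340/3528941 ≈ 0.0020799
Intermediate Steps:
1/((4838 + 903)/(4700 + 2640) + k) = 1/((4838 + 903)/(4700 + 2640) + 480) = 1/(5741/7340 + 480) = 1/(3528941/7340) = 7340/3528941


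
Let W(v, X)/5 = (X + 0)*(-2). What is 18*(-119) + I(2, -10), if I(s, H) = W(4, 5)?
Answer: -2192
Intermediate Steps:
W(v, X) = -10*X (W(v, X) = 5*((X + 0)*(-2)) = 5*(X*(-2)) = 5*(-2*X) = -10*X)
I(s, H) = -50 (I(s, H) = -10*5 = -50)
18*(-119) + I(2, -10) = 18*(-119) - 50 = -2142 - 50 = -2192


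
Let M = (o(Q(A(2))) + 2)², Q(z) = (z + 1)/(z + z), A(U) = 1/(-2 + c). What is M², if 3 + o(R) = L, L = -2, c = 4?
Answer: 81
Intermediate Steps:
A(U) = ½ (A(U) = 1/(-2 + 4) = 1/2 = ½)
Q(z) = (1 + z)/(2*z) (Q(z) = (1 + z)/((2*z)) = (1 + z)*(1/(2*z)) = (1 + z)/(2*z))
o(R) = -5 (o(R) = -3 - 2 = -5)
M = 9 (M = (-5 + 2)² = (-3)² = 9)
M² = 9² = 81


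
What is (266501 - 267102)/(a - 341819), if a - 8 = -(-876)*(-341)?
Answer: 601/640527 ≈ 0.00093829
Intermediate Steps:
a = -298708 (a = 8 - (-876)*(-341) = 8 - 1*298716 = 8 - 298716 = -298708)
(266501 - 267102)/(a - 341819) = (266501 - 267102)/(-298708 - 341819) = -601/(-640527) = -601*(-1/640527) = 601/640527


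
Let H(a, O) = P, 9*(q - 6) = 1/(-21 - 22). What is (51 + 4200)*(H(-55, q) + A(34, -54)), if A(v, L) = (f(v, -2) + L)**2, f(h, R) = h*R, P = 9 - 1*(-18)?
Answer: 63386661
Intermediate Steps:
P = 27 (P = 9 + 18 = 27)
q = 2321/387 (q = 6 + 1/(9*(-21 - 22)) = 6 + (1/9)/(-43) = 6 + (1/9)*(-1/43) = 6 - 1/387 = 2321/387 ≈ 5.9974)
H(a, O) = 27
f(h, R) = R*h
A(v, L) = (L - 2*v)**2 (A(v, L) = (-2*v + L)**2 = (L - 2*v)**2)
(51 + 4200)*(H(-55, q) + A(34, -54)) = (51 + 4200)*(27 + (-54 - 2*34)**2) = 4251*(27 + (-54 - 68)**2) = 4251*(27 + (-122)**2) = 4251*(27 + 14884) = 4251*14911 = 63386661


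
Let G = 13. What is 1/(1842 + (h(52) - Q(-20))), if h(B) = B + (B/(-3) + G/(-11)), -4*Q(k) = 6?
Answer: 66/123881 ≈ 0.00053277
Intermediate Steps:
Q(k) = -3/2 (Q(k) = -¼*6 = -3/2)
h(B) = -13/11 + 2*B/3 (h(B) = B + (B/(-3) + 13/(-11)) = B + (B*(-⅓) + 13*(-1/11)) = B + (-B/3 - 13/11) = B + (-13/11 - B/3) = -13/11 + 2*B/3)
1/(1842 + (h(52) - Q(-20))) = 1/(1842 + ((-13/11 + (⅔)*52) - 1*(-3/2))) = 1/(1842 + ((-13/11 + 104/3) + 3/2)) = 1/(1842 + (1105/33 + 3/2)) = 1/(1842 + 2309/66) = 1/(123881/66) = 66/123881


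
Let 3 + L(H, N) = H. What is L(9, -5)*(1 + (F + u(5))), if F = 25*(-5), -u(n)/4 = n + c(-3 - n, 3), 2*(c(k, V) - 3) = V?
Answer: -972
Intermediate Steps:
c(k, V) = 3 + V/2
u(n) = -18 - 4*n (u(n) = -4*(n + (3 + (1/2)*3)) = -4*(n + (3 + 3/2)) = -4*(n + 9/2) = -4*(9/2 + n) = -18 - 4*n)
L(H, N) = -3 + H
F = -125
L(9, -5)*(1 + (F + u(5))) = (-3 + 9)*(1 + (-125 + (-18 - 4*5))) = 6*(1 + (-125 + (-18 - 20))) = 6*(1 + (-125 - 38)) = 6*(1 - 163) = 6*(-162) = -972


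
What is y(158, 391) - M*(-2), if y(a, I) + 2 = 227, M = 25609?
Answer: 51443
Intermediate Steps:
y(a, I) = 225 (y(a, I) = -2 + 227 = 225)
y(158, 391) - M*(-2) = 225 - 25609*(-2) = 225 - 1*(-51218) = 225 + 51218 = 51443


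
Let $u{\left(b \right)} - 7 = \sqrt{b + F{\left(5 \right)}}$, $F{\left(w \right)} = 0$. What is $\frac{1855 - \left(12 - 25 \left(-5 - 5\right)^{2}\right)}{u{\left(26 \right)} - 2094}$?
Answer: $- \frac{9063841}{4355543} - \frac{4343 \sqrt{26}}{4355543} \approx -2.0861$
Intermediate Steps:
$u{\left(b \right)} = 7 + \sqrt{b}$ ($u{\left(b \right)} = 7 + \sqrt{b + 0} = 7 + \sqrt{b}$)
$\frac{1855 - \left(12 - 25 \left(-5 - 5\right)^{2}\right)}{u{\left(26 \right)} - 2094} = \frac{1855 - \left(12 - 25 \left(-5 - 5\right)^{2}\right)}{\left(7 + \sqrt{26}\right) - 2094} = \frac{1855 - \left(12 - 25 \left(-10\right)^{2}\right)}{-2087 + \sqrt{26}} = \frac{1855 + \left(-12 + 25 \cdot 100\right)}{-2087 + \sqrt{26}} = \frac{1855 + \left(-12 + 2500\right)}{-2087 + \sqrt{26}} = \frac{1855 + 2488}{-2087 + \sqrt{26}} = \frac{4343}{-2087 + \sqrt{26}}$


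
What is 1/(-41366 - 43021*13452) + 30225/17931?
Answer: 11436877278323/6784934543748 ≈ 1.6856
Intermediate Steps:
1/(-41366 - 43021*13452) + 30225/17931 = (1/13452)/(-84387) + 30225*(1/17931) = -1/84387*1/13452 + 10075/5977 = -1/1135173924 + 10075/5977 = 11436877278323/6784934543748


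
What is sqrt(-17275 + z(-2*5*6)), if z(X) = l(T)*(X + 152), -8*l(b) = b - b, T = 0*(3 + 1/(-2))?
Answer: 5*I*sqrt(691) ≈ 131.43*I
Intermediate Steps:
T = 0 (T = 0*(3 - 1/2) = 0*(5/2) = 0)
l(b) = 0 (l(b) = -(b - b)/8 = -1/8*0 = 0)
z(X) = 0 (z(X) = 0*(X + 152) = 0*(152 + X) = 0)
sqrt(-17275 + z(-2*5*6)) = sqrt(-17275 + 0) = sqrt(-17275) = 5*I*sqrt(691)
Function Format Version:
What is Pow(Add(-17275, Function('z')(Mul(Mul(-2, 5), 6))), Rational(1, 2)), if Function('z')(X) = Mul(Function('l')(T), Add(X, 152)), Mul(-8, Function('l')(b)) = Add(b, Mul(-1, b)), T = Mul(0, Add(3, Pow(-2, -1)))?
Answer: Mul(5, I, Pow(691, Rational(1, 2))) ≈ Mul(131.43, I)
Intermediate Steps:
T = 0 (T = Mul(0, Add(3, Rational(-1, 2))) = Mul(0, Rational(5, 2)) = 0)
Function('l')(b) = 0 (Function('l')(b) = Mul(Rational(-1, 8), Add(b, Mul(-1, b))) = Mul(Rational(-1, 8), 0) = 0)
Function('z')(X) = 0 (Function('z')(X) = Mul(0, Add(X, 152)) = Mul(0, Add(152, X)) = 0)
Pow(Add(-17275, Function('z')(Mul(Mul(-2, 5), 6))), Rational(1, 2)) = Pow(Add(-17275, 0), Rational(1, 2)) = Pow(-17275, Rational(1, 2)) = Mul(5, I, Pow(691, Rational(1, 2)))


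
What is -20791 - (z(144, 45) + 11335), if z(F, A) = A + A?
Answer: -32216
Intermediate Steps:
z(F, A) = 2*A
-20791 - (z(144, 45) + 11335) = -20791 - (2*45 + 11335) = -20791 - (90 + 11335) = -20791 - 1*11425 = -20791 - 11425 = -32216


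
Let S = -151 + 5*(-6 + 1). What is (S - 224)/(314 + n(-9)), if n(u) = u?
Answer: -80/61 ≈ -1.3115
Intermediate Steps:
S = -176 (S = -151 + 5*(-5) = -151 - 25 = -176)
(S - 224)/(314 + n(-9)) = (-176 - 224)/(314 - 9) = -400/305 = -400*1/305 = -80/61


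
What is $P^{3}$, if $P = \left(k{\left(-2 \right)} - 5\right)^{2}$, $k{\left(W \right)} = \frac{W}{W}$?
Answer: $4096$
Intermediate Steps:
$k{\left(W \right)} = 1$
$P = 16$ ($P = \left(1 - 5\right)^{2} = \left(-4\right)^{2} = 16$)
$P^{3} = 16^{3} = 4096$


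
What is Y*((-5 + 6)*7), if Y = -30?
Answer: -210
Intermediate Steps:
Y*((-5 + 6)*7) = -30*(-5 + 6)*7 = -30*7 = -210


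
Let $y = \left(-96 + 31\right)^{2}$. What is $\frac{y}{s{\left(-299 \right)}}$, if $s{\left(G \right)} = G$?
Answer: $- \frac{325}{23} \approx -14.13$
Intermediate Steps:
$y = 4225$ ($y = \left(-65\right)^{2} = 4225$)
$\frac{y}{s{\left(-299 \right)}} = \frac{4225}{-299} = 4225 \left(- \frac{1}{299}\right) = - \frac{325}{23}$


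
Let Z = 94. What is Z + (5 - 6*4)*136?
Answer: -2490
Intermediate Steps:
Z + (5 - 6*4)*136 = 94 + (5 - 6*4)*136 = 94 + (5 - 24)*136 = 94 - 19*136 = 94 - 2584 = -2490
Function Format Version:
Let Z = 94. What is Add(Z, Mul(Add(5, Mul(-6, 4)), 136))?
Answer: -2490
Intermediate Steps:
Add(Z, Mul(Add(5, Mul(-6, 4)), 136)) = Add(94, Mul(Add(5, Mul(-6, 4)), 136)) = Add(94, Mul(Add(5, -24), 136)) = Add(94, Mul(-19, 136)) = Add(94, -2584) = -2490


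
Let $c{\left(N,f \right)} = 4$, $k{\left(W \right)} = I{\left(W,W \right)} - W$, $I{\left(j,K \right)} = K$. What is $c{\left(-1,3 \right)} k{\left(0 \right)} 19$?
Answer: $0$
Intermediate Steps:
$k{\left(W \right)} = 0$ ($k{\left(W \right)} = W - W = 0$)
$c{\left(-1,3 \right)} k{\left(0 \right)} 19 = 4 \cdot 0 \cdot 19 = 0 \cdot 19 = 0$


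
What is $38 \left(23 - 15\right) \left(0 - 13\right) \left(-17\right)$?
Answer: $67184$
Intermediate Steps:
$38 \left(23 - 15\right) \left(0 - 13\right) \left(-17\right) = 38 \cdot 8 \left(-13\right) \left(-17\right) = 38 \left(-104\right) \left(-17\right) = \left(-3952\right) \left(-17\right) = 67184$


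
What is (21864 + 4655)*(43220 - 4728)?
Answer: 1020769348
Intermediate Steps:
(21864 + 4655)*(43220 - 4728) = 26519*38492 = 1020769348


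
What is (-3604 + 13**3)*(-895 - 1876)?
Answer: 3898797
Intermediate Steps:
(-3604 + 13**3)*(-895 - 1876) = (-3604 + 2197)*(-2771) = -1407*(-2771) = 3898797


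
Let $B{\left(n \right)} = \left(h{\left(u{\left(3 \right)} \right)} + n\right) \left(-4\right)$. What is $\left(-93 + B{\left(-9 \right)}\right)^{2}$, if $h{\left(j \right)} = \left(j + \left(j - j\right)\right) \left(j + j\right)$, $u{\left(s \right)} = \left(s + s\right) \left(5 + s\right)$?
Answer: $341843121$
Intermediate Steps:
$u{\left(s \right)} = 2 s \left(5 + s\right)$
$h{\left(j \right)} = 2 j^{2}$ ($h{\left(j \right)} = \left(j + 0\right) 2 j = j 2 j = 2 j^{2}$)
$B{\left(n \right)} = -18432 - 4 n$ ($B{\left(n \right)} = \left(2 \left(2 \cdot 3 \left(5 + 3\right)\right)^{2} + n\right) \left(-4\right) = \left(2 \left(2 \cdot 3 \cdot 8\right)^{2} + n\right) \left(-4\right) = \left(2 \cdot 48^{2} + n\right) \left(-4\right) = \left(2 \cdot 2304 + n\right) \left(-4\right) = \left(4608 + n\right) \left(-4\right) = -18432 - 4 n$)
$\left(-93 + B{\left(-9 \right)}\right)^{2} = \left(-93 - 18396\right)^{2} = \left(-18489\right)^{2} = 341843121$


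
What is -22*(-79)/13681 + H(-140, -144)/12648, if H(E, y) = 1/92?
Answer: 2022378289/15919430496 ≈ 0.12704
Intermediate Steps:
H(E, y) = 1/92
-22*(-79)/13681 + H(-140, -144)/12648 = -22*(-79)/13681 + (1/92)/12648 = 1738*(1/13681) + (1/92)*(1/12648) = 1738/13681 + 1/1163616 = 2022378289/15919430496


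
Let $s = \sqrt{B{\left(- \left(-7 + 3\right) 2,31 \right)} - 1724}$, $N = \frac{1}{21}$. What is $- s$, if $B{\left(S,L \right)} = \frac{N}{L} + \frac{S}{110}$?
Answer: $- \frac{i \sqrt{2210069389605}}{35805} \approx - 41.52 i$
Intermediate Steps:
$N = \frac{1}{21} \approx 0.047619$
$B{\left(S,L \right)} = \frac{1}{21 L} + \frac{S}{110}$
$s = \frac{i \sqrt{2210069389605}}{35805}$ ($s = \sqrt{\left(\frac{1}{21 \cdot 31} + \frac{\left(-1\right) \left(-7 + 3\right) 2}{110}\right) - 1724} = \sqrt{\left(\frac{1}{21} \cdot \frac{1}{31} + \frac{\left(-1\right) \left(\left(-4\right) 2\right)}{110}\right) - 1724} = \sqrt{\left(\frac{1}{651} + \frac{\left(-1\right) \left(-8\right)}{110}\right) - 1724} = \sqrt{\left(\frac{1}{651} + \frac{1}{110} \cdot 8\right) - 1724} = \sqrt{\left(\frac{1}{651} + \frac{4}{55}\right) - 1724} = \sqrt{\frac{2659}{35805} - 1724} = \sqrt{- \frac{61725161}{35805}} = \frac{i \sqrt{2210069389605}}{35805} \approx 41.52 i$)
$- s = - \frac{i \sqrt{2210069389605}}{35805}$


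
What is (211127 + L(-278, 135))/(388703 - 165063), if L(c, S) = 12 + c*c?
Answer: 288423/223640 ≈ 1.2897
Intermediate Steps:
L(c, S) = 12 + c²
(211127 + L(-278, 135))/(388703 - 165063) = (211127 + (12 + (-278)²))/(388703 - 165063) = (211127 + (12 + 77284))/223640 = (211127 + 77296)*(1/223640) = 288423*(1/223640) = 288423/223640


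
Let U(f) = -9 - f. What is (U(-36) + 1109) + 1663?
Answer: 2799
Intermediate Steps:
(U(-36) + 1109) + 1663 = ((-9 - 1*(-36)) + 1109) + 1663 = ((-9 + 36) + 1109) + 1663 = (27 + 1109) + 1663 = 1136 + 1663 = 2799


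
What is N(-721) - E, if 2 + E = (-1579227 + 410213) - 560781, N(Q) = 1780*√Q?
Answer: 1729797 + 1780*I*√721 ≈ 1.7298e+6 + 47796.0*I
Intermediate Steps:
E = -1729797 (E = -2 + ((-1579227 + 410213) - 560781) = -2 + (-1169014 - 560781) = -2 - 1729795 = -1729797)
N(-721) - E = 1780*√(-721) - 1*(-1729797) = 1780*(I*√721) + 1729797 = 1780*I*√721 + 1729797 = 1729797 + 1780*I*√721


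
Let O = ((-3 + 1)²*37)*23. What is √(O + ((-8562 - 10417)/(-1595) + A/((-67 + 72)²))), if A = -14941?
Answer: 4*√448107594/1595 ≈ 53.087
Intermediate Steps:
O = 3404 (O = ((-2)²*37)*23 = (4*37)*23 = 148*23 = 3404)
√(O + ((-8562 - 10417)/(-1595) + A/((-67 + 72)²))) = √(3404 + ((-8562 - 10417)/(-1595) - 14941/(-67 + 72)²)) = √(3404 + (-18979*(-1/1595) - 14941/(5²))) = √(3404 + (18979/1595 - 14941/25)) = √(3404 - 4671284/7975) = √(22475616/7975) = 4*√448107594/1595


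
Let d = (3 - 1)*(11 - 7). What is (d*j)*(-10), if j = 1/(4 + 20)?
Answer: -10/3 ≈ -3.3333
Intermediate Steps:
j = 1/24 ≈ 0.041667
d = 8 (d = 2*4 = 8)
(d*j)*(-10) = (8*(1/24))*(-10) = (⅓)*(-10) = -10/3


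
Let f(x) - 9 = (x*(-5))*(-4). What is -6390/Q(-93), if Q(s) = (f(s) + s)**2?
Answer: -355/209952 ≈ -0.0016909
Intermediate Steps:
f(x) = 9 + 20*x (f(x) = 9 + (x*(-5))*(-4) = 9 - 5*x*(-4) = 9 + 20*x)
Q(s) = (9 + 21*s)**2 (Q(s) = ((9 + 20*s) + s)**2 = (9 + 21*s)**2)
-6390/Q(-93) = -6390*1/(9*(3 + 7*(-93))**2) = -6390*1/(9*(3 - 651)**2) = -6390/(9*(-648)**2) = -6390/(9*419904) = -6390/3779136 = -6390*1/3779136 = -355/209952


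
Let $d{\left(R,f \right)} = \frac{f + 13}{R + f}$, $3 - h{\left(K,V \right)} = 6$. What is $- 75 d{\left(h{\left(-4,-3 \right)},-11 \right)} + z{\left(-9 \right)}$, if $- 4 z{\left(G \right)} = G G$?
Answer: $- \frac{267}{28} \approx -9.5357$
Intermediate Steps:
$z{\left(G \right)} = - \frac{G^{2}}{4}$ ($z{\left(G \right)} = - \frac{G G}{4} = - \frac{G^{2}}{4}$)
$h{\left(K,V \right)} = -3$ ($h{\left(K,V \right)} = 3 - 6 = -3$)
$d{\left(R,f \right)} = \frac{13 + f}{R + f}$
$- 75 d{\left(h{\left(-4,-3 \right)},-11 \right)} + z{\left(-9 \right)} = - 75 \frac{13 - 11}{-3 - 11} - \frac{\left(-9\right)^{2}}{4} = - 75 \frac{1}{-14} \cdot 2 - \frac{81}{4} = - 75 \left(\left(- \frac{1}{14}\right) 2\right) - \frac{81}{4} = \left(-75\right) \left(- \frac{1}{7}\right) - \frac{81}{4} = \frac{75}{7} - \frac{81}{4} = - \frac{267}{28}$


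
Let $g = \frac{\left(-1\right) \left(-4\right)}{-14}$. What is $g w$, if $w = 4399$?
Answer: $- \frac{8798}{7} \approx -1256.9$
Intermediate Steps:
$g = - \frac{2}{7}$ ($g = 4 \left(- \frac{1}{14}\right) = - \frac{2}{7} \approx -0.28571$)
$g w = \left(- \frac{2}{7}\right) 4399 = - \frac{8798}{7}$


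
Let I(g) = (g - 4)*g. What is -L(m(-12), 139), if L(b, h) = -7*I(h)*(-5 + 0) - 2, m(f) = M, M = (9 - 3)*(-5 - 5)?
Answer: -656773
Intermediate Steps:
I(g) = g*(-4 + g) (I(g) = (-4 + g)*g = g*(-4 + g))
M = -60 (M = 6*(-10) = -60)
m(f) = -60
L(b, h) = -2 + 35*h*(-4 + h) (L(b, h) = -7*h*(-4 + h)*(-5 + 0) - 2 = -7*h*(-4 + h)*(-5) - 2 = -(-35)*h*(-4 + h) - 2 = 35*h*(-4 + h) - 2 = -2 + 35*h*(-4 + h))
-L(m(-12), 139) = -(-2 + 35*139*(-4 + 139)) = -(-2 + 35*139*135) = -(-2 + 656775) = -1*656773 = -656773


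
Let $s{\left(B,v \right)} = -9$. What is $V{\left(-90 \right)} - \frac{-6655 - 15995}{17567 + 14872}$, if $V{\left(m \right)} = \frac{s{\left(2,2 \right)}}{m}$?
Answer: $\frac{86313}{108130} \approx 0.79823$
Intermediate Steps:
$V{\left(m \right)} = - \frac{9}{m}$
$V{\left(-90 \right)} - \frac{-6655 - 15995}{17567 + 14872} = - \frac{9}{-90} - \frac{-6655 - 15995}{17567 + 14872} = \left(-9\right) \left(- \frac{1}{90}\right) - - \frac{22650}{32439} = \frac{1}{10} - \left(-22650\right) \frac{1}{32439} = \frac{1}{10} - - \frac{7550}{10813} = \frac{1}{10} + \frac{7550}{10813} = \frac{86313}{108130}$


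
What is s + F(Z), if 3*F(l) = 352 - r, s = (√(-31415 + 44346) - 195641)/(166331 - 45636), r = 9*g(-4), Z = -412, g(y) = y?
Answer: 46242737/362085 + √12931/120695 ≈ 127.71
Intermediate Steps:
r = -36 (r = 9*(-4) = -36)
s = -195641/120695 + √12931/120695 (s = (√12931 - 195641)/120695 = (-195641 + √12931)*(1/120695) = -195641/120695 + √12931/120695 ≈ -1.6200)
F(l) = 388/3 (F(l) = (352 - 1*(-36))/3 = (352 + 36)/3 = (⅓)*388 = 388/3)
s + F(Z) = (-195641/120695 + √12931/120695) + 388/3 = 46242737/362085 + √12931/120695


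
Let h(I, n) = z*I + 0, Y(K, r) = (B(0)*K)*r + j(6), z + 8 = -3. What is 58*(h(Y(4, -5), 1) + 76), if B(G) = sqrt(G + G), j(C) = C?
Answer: 580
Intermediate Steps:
z = -11 (z = -8 - 3 = -11)
B(G) = sqrt(2)*sqrt(G) (B(G) = sqrt(2*G) = sqrt(2)*sqrt(G))
Y(K, r) = 6 (Y(K, r) = ((sqrt(2)*sqrt(0))*K)*r + 6 = ((sqrt(2)*0)*K)*r + 6 = (0*K)*r + 6 = 0*r + 6 = 0 + 6 = 6)
h(I, n) = -11*I (h(I, n) = -11*I + 0 = -11*I)
58*(h(Y(4, -5), 1) + 76) = 58*(-11*6 + 76) = 58*(-66 + 76) = 58*10 = 580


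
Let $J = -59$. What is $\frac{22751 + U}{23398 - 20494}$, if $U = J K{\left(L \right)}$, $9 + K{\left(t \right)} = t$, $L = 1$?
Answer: $\frac{7741}{968} \approx 7.9969$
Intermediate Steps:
$K{\left(t \right)} = -9 + t$
$U = 472$ ($U = - 59 \left(-9 + 1\right) = \left(-59\right) \left(-8\right) = 472$)
$\frac{22751 + U}{23398 - 20494} = \frac{22751 + 472}{23398 - 20494} = \frac{23223}{2904} = 23223 \cdot \frac{1}{2904} = \frac{7741}{968}$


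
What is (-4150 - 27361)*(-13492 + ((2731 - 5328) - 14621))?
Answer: 967702810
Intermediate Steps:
(-4150 - 27361)*(-13492 + ((2731 - 5328) - 14621)) = -31511*(-13492 + (-2597 - 14621)) = -31511*(-13492 - 17218) = -31511*(-30710) = 967702810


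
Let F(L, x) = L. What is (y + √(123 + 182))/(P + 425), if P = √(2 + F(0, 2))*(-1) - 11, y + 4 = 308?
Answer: 62928/85697 + √610/171394 + 152*√2/85697 + 207*√305/85697 ≈ 0.77915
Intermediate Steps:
y = 304 (y = -4 + 308 = 304)
P = -11 - √2 (P = √(2 + 0)*(-1) - 11 = √2*(-1) - 11 = -√2 - 11 = -11 - √2 ≈ -12.414)
(y + √(123 + 182))/(P + 425) = (304 + √(123 + 182))/((-11 - √2) + 425) = (304 + √305)/(414 - √2)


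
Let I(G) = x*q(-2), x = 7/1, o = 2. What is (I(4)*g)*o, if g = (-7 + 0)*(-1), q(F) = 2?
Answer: 196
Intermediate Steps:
x = 7 (x = 7*1 = 7)
g = 7 (g = -7*(-1) = 7)
I(G) = 14 (I(G) = 7*2 = 14)
(I(4)*g)*o = (14*7)*2 = 98*2 = 196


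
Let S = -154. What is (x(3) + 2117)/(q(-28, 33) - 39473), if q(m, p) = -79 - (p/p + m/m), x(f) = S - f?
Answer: -980/19777 ≈ -0.049553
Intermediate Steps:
x(f) = -154 - f
q(m, p) = -81 (q(m, p) = -79 - (1 + 1) = -79 - 1*2 = -79 - 2 = -81)
(x(3) + 2117)/(q(-28, 33) - 39473) = ((-154 - 1*3) + 2117)/(-81 - 39473) = ((-154 - 3) + 2117)/(-39554) = (-157 + 2117)*(-1/39554) = 1960*(-1/39554) = -980/19777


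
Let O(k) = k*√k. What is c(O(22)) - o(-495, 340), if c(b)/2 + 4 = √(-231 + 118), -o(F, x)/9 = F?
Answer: -4463 + 2*I*√113 ≈ -4463.0 + 21.26*I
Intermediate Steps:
o(F, x) = -9*F
O(k) = k^(3/2)
c(b) = -8 + 2*I*√113 (c(b) = -8 + 2*√(-231 + 118) = -8 + 2*√(-113) = -8 + 2*(I*√113) = -8 + 2*I*√113)
c(O(22)) - o(-495, 340) = (-8 + 2*I*√113) - (-9)*(-495) = (-8 + 2*I*√113) - 1*4455 = (-8 + 2*I*√113) - 4455 = -4463 + 2*I*√113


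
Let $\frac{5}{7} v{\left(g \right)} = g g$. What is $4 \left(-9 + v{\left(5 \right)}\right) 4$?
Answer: $416$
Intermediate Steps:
$v{\left(g \right)} = \frac{7 g^{2}}{5}$ ($v{\left(g \right)} = \frac{7 g g}{5} = \frac{7 g^{2}}{5}$)
$4 \left(-9 + v{\left(5 \right)}\right) 4 = 4 \left(-9 + \frac{7 \cdot 5^{2}}{5}\right) 4 = 4 \left(-9 + \frac{7}{5} \cdot 25\right) 4 = 4 \left(-9 + 35\right) 4 = 4 \cdot 26 \cdot 4 = 104 \cdot 4 = 416$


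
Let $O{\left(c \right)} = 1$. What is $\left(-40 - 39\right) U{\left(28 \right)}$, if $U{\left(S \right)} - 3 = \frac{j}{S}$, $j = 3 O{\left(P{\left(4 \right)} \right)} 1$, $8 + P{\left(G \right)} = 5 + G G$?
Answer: $- \frac{6873}{28} \approx -245.46$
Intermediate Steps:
$P{\left(G \right)} = -3 + G^{2}$ ($P{\left(G \right)} = -8 + \left(5 + G G\right) = -8 + \left(5 + G^{2}\right) = -3 + G^{2}$)
$j = 3$ ($j = 3 \cdot 1 \cdot 1 = 3 \cdot 1 = 3$)
$U{\left(S \right)} = 3 + \frac{3}{S}$
$\left(-40 - 39\right) U{\left(28 \right)} = \left(-40 - 39\right) \left(3 + \frac{3}{28}\right) = - 79 \left(3 + 3 \cdot \frac{1}{28}\right) = - 79 \left(3 + \frac{3}{28}\right) = \left(-79\right) \frac{87}{28} = - \frac{6873}{28}$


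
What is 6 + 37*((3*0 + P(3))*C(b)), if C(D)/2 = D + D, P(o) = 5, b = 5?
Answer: 3706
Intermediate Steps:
C(D) = 4*D (C(D) = 2*(D + D) = 2*(2*D) = 4*D)
6 + 37*((3*0 + P(3))*C(b)) = 6 + 37*((3*0 + 5)*(4*5)) = 6 + 37*((0 + 5)*20) = 6 + 37*(5*20) = 6 + 37*100 = 6 + 3700 = 3706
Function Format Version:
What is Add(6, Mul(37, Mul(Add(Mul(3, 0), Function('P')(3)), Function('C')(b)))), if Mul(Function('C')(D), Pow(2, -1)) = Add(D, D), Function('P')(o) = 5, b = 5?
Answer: 3706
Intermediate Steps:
Function('C')(D) = Mul(4, D) (Function('C')(D) = Mul(2, Add(D, D)) = Mul(2, Mul(2, D)) = Mul(4, D))
Add(6, Mul(37, Mul(Add(Mul(3, 0), Function('P')(3)), Function('C')(b)))) = Add(6, Mul(37, Mul(Add(Mul(3, 0), 5), Mul(4, 5)))) = Add(6, Mul(37, Mul(Add(0, 5), 20))) = Add(6, Mul(37, Mul(5, 20))) = Add(6, Mul(37, 100)) = Add(6, 3700) = 3706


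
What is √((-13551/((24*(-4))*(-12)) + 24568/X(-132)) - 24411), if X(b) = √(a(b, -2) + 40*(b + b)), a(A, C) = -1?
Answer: √(-6276063881267166 - 597801940992*I*√10561)/506928 ≈ 0.76486 - 156.28*I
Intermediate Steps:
X(b) = √(-1 + 80*b) (X(b) = √(-1 + 40*(b + b)) = √(-1 + 40*(2*b)) = √(-1 + 80*b))
√((-13551/((24*(-4))*(-12)) + 24568/X(-132)) - 24411) = √((-13551/((24*(-4))*(-12)) + 24568/(√(-1 + 80*(-132)))) - 24411) = √((-13551/((-96*(-12))) + 24568/(√(-1 - 10560))) - 24411) = √((-13551/1152 + 24568/(√(-10561))) - 24411) = √((-13551*1/1152 + 24568/((I*√10561))) - 24411) = √((-4517/384 + 24568*(-I*√10561/10561)) - 24411) = √((-4517/384 - 24568*I*√10561/10561) - 24411) = √(-9378341/384 - 24568*I*√10561/10561)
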